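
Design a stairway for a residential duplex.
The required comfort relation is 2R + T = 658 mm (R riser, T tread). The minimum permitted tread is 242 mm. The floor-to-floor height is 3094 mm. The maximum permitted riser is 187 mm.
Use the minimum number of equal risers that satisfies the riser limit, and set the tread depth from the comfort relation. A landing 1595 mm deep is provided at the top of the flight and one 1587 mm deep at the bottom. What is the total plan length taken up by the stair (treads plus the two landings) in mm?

3094 / 187 = 16.545 → round up to 17 risers.
R = 3094 ÷ 17 = 182 mm.
T = 658 − 2·182 = 294 mm, which satisfies the 242 mm minimum.
17 risers give 16 treads; going = 16 × 294 = 4704 mm.
Add landings: 4704 + 1595 + 1587 = 7886 mm.

7886 mm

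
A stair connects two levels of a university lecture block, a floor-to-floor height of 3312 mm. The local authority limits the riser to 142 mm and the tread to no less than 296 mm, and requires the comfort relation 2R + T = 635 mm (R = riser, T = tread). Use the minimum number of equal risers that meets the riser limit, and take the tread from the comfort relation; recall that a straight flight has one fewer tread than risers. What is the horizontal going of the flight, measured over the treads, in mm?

At most 142 each: 3312/142 = 23.32, giving 24 risers.
Each riser is 3312/24 = 138 mm (≤ 142 mm).
Tread T = 635 − 2 × 138 = 359 mm (≥ 296 mm).
Going = (24 − 1) × 359 = 8257 mm.

8257 mm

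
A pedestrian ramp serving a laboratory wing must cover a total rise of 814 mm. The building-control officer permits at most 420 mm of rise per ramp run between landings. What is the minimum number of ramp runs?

2 runs

⌈814/420⌉ = 2 ramp runs.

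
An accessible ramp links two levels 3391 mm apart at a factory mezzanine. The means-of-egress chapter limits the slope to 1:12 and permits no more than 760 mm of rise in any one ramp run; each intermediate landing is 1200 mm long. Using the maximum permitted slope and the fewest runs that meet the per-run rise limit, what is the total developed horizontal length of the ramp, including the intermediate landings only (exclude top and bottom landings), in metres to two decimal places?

At most 760 each: 3391/760 = 4.46, giving 5 ramp runs. That means 4 intermediate landings.
Horizontal run for 3391 mm of rise at 1:12 is 3391 × 12 = 40692 mm.
Intermediate landings: 4 × 1200 = 4800 mm.
Total developed length = 40692 + 4800 = 45492 mm.
= 45.49 m.

45.49 m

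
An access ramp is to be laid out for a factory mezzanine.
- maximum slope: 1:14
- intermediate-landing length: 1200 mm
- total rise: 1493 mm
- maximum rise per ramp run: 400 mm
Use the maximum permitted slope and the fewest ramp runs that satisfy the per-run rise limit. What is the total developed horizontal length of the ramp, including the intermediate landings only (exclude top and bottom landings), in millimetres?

24502 mm

⌈1493/400⌉ = 4 ramp runs. That means 3 intermediate landings.
Ramp run (horizontal) at 1:14: 1493 × 14 = 20902 mm.
3 intermediate landings contribute 3 × 1200 = 3600 mm.
Developed length = 20902 + 3600 = 24502 mm.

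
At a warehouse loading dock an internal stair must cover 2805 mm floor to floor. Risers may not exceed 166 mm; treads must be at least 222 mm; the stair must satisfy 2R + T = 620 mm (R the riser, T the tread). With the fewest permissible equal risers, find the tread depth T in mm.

⌈2805/166⌉ = 17 risers.
R = 2805 ÷ 17 = 165 mm.
T = 620 − 2·165 = 290 mm, which satisfies the 222 mm minimum.

290 mm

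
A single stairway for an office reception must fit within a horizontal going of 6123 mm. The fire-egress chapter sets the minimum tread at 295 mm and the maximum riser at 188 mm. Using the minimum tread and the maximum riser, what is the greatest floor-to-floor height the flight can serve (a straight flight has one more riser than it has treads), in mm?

3948 mm

Treads that fit: ⌊6123 / 295⌋ = 20.
Risers = treads + 1 = 21.
Maximum height = 21 × 188 = 3948 mm.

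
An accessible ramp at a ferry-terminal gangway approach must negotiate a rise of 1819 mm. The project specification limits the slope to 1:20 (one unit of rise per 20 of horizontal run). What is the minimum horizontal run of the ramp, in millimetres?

Run = rise × 20 = 1819 × 20 = 36380 mm.

36380 mm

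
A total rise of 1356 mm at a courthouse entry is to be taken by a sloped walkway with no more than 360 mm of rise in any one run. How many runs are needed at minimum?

⌈1356/360⌉ = 4 ramp runs.

4 runs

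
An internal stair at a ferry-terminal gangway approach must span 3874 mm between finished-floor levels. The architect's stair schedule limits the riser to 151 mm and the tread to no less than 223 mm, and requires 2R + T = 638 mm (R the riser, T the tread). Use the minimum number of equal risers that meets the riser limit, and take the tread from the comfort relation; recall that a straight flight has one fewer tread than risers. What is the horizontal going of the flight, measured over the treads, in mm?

3874 / 151 = 25.66, so 26 risers are needed.
R = 3874 ÷ 26 = 149 mm.
T = 638 − 2·149 = 340 mm, which satisfies the 223 mm minimum.
Treads = 26 − 1 = 25; going = 25 × 340 = 8500 mm.

8500 mm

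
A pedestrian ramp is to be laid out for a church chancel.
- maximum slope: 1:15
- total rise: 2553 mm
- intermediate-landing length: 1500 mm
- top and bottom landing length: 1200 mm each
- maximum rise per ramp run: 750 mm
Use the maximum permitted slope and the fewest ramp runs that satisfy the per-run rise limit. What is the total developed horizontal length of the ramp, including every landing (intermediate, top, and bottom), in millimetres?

45195 mm

⌈2553/750⌉ = 4 ramp runs. That means 3 intermediate landings.
Ramp run (horizontal) at 1:15: 2553 × 15 = 38295 mm.
Intermediate landings: 3 × 1500 = 4500 mm.
Top and bottom landings: 2 × 1200 = 2400 mm.
Total = 38295 + 4500 + 2400 = 45195 mm.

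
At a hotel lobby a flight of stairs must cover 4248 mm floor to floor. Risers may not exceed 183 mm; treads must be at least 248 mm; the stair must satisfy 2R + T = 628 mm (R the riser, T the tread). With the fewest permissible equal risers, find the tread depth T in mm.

274 mm

4248 / 183 = 23.21, so 24 risers are needed.
R = 4248 ÷ 24 = 177 mm.
Tread T = 628 − 2 × 177 = 274 mm (≥ 248 mm).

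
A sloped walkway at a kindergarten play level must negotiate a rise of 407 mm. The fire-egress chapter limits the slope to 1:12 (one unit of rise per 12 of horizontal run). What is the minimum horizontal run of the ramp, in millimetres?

Run = rise × 12 = 407 × 12 = 4884 mm.

4884 mm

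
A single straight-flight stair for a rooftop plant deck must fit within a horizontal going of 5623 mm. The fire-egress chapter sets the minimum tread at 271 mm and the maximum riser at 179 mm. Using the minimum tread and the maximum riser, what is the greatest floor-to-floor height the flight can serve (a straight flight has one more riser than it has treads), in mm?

Treads that fit: ⌊5623 / 271⌋ = 20.
Risers = treads + 1 = 21.
Maximum height = 21 × 179 = 3759 mm.

3759 mm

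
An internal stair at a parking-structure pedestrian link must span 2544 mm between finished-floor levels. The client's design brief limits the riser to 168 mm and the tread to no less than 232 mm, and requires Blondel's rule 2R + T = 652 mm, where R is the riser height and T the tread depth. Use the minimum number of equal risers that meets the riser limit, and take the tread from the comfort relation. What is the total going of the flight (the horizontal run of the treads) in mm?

5010 mm

⌈2544/168⌉ = 16 risers.
Each riser is 2544/16 = 159 mm (≤ 168 mm).
From 2R + T = 652: T = 652 − 318 = 334 mm.
16 risers give 15 treads; going = 15 × 334 = 5010 mm.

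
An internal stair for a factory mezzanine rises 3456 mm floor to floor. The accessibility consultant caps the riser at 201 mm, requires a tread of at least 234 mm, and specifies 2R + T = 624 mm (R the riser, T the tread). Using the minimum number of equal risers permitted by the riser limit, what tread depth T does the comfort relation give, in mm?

3456 / 201 = 17.194 → round up to 18 risers.
Each riser is 3456/18 = 192 mm (≤ 201 mm).
From 2R + T = 624: T = 624 − 384 = 240 mm.

240 mm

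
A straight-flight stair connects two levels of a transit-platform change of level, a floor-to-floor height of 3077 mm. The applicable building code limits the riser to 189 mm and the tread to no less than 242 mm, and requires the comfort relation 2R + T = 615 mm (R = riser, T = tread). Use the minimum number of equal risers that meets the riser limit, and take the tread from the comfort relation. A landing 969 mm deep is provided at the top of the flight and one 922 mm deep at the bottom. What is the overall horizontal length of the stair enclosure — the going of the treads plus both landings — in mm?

5939 mm

3077 / 189 = 16.280 → round up to 17 risers.
Each riser is 3077/17 = 181 mm (≤ 189 mm).
From 2R + T = 615: T = 615 − 362 = 253 mm.
Treads = 17 − 1 = 16; going = 16 × 253 = 4048 mm.
Enclosure = 4048 + 969 + 922 = 5939 mm.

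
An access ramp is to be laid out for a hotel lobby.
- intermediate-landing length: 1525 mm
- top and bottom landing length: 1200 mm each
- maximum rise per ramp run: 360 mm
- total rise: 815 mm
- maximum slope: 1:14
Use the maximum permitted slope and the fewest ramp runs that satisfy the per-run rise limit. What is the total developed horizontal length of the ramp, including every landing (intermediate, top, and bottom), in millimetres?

⌈815/360⌉ = 3 ramp runs. That means 2 intermediate landings.
Horizontal run for 815 mm of rise at 1:14 is 815 × 14 = 11410 mm.
2 intermediate landings contribute 2 × 1525 = 3050 mm.
Top and bottom landings: 2 × 1200 = 2400 mm.
Total = 11410 + 3050 + 2400 = 16860 mm.

16860 mm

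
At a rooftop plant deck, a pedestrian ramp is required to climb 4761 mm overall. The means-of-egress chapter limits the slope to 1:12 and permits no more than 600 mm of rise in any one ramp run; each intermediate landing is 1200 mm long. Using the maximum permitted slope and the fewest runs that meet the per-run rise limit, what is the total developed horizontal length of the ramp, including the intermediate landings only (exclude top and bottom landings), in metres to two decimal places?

65.53 m

4761 / 600 = 7.93, so 8 ramp runs are needed. That means 7 intermediate landings.
Ramp run (horizontal) at 1:12: 4761 × 12 = 57132 mm.
Intermediate landings: 7 × 1200 = 8400 mm.
Total developed length = 57132 + 8400 = 65532 mm.
= 65.53 m.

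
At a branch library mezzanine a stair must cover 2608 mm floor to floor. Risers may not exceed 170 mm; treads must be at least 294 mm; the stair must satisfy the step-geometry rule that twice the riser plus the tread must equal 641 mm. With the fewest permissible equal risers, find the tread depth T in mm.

315 mm

2608 / 170 = 15.34, so 16 risers are needed.
R = 2608 ÷ 16 = 163 mm.
T = 641 − 2·163 = 315 mm, which satisfies the 294 mm minimum.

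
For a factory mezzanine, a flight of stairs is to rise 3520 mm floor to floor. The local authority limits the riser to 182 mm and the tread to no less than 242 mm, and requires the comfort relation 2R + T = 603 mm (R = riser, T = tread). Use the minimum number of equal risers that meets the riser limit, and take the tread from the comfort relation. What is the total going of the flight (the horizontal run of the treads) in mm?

4769 mm

At most 182 each: 3520/182 = 19.34, giving 20 risers.
Each riser is 3520/20 = 176 mm (≤ 182 mm).
T = 603 − 2·176 = 251 mm, which satisfies the 242 mm minimum.
Treads = 20 − 1 = 19; going = 19 × 251 = 4769 mm.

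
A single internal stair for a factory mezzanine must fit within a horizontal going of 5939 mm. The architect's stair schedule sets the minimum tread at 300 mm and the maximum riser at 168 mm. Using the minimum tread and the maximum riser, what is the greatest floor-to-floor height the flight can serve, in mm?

3360 mm

5939 / 300 = 19.80, so 19 treads fit.
Risers = treads + 1 = 20.
Maximum height = 20 × 168 = 3360 mm.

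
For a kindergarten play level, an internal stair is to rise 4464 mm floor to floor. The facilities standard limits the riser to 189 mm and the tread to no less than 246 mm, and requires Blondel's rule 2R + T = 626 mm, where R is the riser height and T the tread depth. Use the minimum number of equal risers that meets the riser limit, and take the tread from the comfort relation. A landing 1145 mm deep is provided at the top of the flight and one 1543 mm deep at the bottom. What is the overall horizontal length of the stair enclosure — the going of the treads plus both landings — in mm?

⌈4464/189⌉ = 24 risers.
Each riser is 4464/24 = 186 mm (≤ 189 mm).
Tread T = 626 − 2 × 186 = 254 mm (≥ 246 mm).
Treads = 24 − 1 = 23; going = 23 × 254 = 5842 mm.
Add landings: 5842 + 1145 + 1543 = 8530 mm.

8530 mm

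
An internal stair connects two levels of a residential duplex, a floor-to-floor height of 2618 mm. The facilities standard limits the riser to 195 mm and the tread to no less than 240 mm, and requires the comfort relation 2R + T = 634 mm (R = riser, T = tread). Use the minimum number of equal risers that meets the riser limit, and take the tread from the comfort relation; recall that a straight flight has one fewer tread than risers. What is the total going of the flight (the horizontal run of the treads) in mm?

⌈2618/195⌉ = 14 risers.
Each riser is 2618/14 = 187 mm (≤ 195 mm).
Tread T = 634 − 2 × 187 = 260 mm (≥ 240 mm).
14 risers give 13 treads; going = 13 × 260 = 3380 mm.

3380 mm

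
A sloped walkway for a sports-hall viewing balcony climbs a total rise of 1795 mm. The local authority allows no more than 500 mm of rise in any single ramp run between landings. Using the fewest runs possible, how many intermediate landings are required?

At most 500 each: 1795/500 = 3.59, giving 4 ramp runs.
4 runs are separated by 3 intermediate landings.

3 intermediate landings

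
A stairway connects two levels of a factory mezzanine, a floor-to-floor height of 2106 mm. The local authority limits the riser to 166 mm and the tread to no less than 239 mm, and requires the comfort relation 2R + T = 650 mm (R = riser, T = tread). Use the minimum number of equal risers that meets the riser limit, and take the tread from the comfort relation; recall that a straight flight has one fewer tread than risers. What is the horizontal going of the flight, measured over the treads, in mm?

3912 mm

2106 / 166 = 12.69, so 13 risers are needed.
Each riser is 2106/13 = 162 mm (≤ 166 mm).
From 2R + T = 650: T = 650 − 324 = 326 mm.
Treads = 13 − 1 = 12; going = 12 × 326 = 3912 mm.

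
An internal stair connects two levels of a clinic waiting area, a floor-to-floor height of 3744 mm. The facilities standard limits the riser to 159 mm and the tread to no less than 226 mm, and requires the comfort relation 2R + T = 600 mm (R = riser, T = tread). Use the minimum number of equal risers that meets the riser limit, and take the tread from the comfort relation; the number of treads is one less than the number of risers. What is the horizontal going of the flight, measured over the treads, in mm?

3744 / 159 = 23.55, so 24 risers are needed.
Riser R = 3744 / 24 = 156 mm, within the 159 mm limit.
T = 600 − 2·156 = 288 mm, which satisfies the 226 mm minimum.
Treads = 24 − 1 = 23; going = 23 × 288 = 6624 mm.

6624 mm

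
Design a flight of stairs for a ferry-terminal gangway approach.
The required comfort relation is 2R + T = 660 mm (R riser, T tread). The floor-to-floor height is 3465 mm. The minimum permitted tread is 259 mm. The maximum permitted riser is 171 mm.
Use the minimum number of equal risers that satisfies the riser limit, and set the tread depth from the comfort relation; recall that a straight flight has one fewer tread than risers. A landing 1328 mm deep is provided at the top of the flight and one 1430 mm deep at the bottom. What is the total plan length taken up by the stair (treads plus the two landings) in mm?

9358 mm

⌈3465/171⌉ = 21 risers.
Riser R = 3465 / 21 = 165 mm, within the 171 mm limit.
T = 660 − 2·165 = 330 mm, which satisfies the 259 mm minimum.
21 risers give 20 treads; going = 20 × 330 = 6600 mm.
Add landings: 6600 + 1328 + 1430 = 9358 mm.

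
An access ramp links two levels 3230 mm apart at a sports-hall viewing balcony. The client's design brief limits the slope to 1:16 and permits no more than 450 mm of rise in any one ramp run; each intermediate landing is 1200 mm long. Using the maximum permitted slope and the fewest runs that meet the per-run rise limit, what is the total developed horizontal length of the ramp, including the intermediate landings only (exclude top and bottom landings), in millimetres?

⌈3230/450⌉ = 8 ramp runs. That means 7 intermediate landings.
Horizontal run for 3230 mm of rise at 1:16 is 3230 × 16 = 51680 mm.
7 intermediate landings contribute 7 × 1200 = 8400 mm.
Developed length = 51680 + 8400 = 60080 mm.

60080 mm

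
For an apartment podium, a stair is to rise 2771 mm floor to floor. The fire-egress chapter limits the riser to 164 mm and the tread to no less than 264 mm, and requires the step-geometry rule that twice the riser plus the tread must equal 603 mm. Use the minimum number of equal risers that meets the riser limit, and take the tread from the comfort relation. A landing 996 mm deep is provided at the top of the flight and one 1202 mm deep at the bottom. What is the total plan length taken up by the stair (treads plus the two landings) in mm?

2771 / 164 = 16.90, so 17 risers are needed.
Riser R = 2771 / 17 = 163 mm, within the 164 mm limit.
From 2R + T = 603: T = 603 − 326 = 277 mm.
Going = (17 − 1) × 277 = 4432 mm.
Add landings: 4432 + 996 + 1202 = 6630 mm.

6630 mm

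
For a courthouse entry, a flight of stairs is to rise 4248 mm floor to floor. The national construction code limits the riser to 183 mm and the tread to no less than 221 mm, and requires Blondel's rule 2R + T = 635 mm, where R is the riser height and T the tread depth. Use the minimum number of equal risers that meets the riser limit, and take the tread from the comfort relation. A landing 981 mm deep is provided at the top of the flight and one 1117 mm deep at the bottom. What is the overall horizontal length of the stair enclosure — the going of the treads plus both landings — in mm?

8561 mm

4248 / 183 = 23.213 → round up to 24 risers.
Each riser is 4248/24 = 177 mm (≤ 183 mm).
From 2R + T = 635: T = 635 − 354 = 281 mm.
Going = (24 − 1) × 281 = 6463 mm.
Add landings: 6463 + 981 + 1117 = 8561 mm.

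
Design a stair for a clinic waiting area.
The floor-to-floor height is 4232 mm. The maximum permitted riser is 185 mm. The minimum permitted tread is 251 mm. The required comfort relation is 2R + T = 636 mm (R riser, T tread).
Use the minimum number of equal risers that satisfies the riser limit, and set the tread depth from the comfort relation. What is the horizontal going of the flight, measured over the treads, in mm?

5896 mm

⌈4232/185⌉ = 23 risers.
R = 4232 ÷ 23 = 184 mm.
T = 636 − 2·184 = 268 mm, which satisfies the 251 mm minimum.
23 risers give 22 treads; going = 22 × 268 = 5896 mm.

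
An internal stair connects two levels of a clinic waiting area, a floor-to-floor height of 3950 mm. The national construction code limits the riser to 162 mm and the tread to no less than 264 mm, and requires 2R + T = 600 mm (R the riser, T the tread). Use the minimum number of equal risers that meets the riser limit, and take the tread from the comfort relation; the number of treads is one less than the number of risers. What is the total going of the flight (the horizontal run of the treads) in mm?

⌈3950/162⌉ = 25 risers.
Riser R = 3950 / 25 = 158 mm, within the 162 mm limit.
T = 600 − 2·158 = 284 mm, which satisfies the 264 mm minimum.
Treads = 25 − 1 = 24; going = 24 × 284 = 6816 mm.

6816 mm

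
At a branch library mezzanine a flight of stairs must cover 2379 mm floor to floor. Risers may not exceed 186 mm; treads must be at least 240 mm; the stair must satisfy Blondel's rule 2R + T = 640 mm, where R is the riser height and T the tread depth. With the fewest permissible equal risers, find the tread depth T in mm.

274 mm

2379 / 186 = 12.790 → round up to 13 risers.
R = 2379 ÷ 13 = 183 mm.
From 2R + T = 640: T = 640 − 366 = 274 mm.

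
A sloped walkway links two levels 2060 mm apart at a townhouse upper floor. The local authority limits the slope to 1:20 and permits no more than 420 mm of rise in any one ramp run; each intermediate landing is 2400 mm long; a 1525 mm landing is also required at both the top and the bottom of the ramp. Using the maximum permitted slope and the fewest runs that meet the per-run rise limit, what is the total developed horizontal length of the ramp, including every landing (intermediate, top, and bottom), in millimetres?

53850 mm

At most 420 each: 2060/420 = 4.90, giving 5 ramp runs. That means 4 intermediate landings.
Horizontal run for 2060 mm of rise at 1:20 is 2060 × 20 = 41200 mm.
Intermediate landings: 4 × 2400 = 9600 mm.
Top and bottom landings: 2 × 1525 = 3050 mm.
Total = 41200 + 9600 + 3050 = 53850 mm.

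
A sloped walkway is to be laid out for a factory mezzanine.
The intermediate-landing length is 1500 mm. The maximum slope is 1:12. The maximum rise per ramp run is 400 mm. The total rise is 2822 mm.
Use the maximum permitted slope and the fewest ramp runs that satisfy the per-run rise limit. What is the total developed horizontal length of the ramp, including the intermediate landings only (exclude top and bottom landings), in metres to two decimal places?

44.36 m

2822 / 400 = 7.055 → round up to 8 ramp runs. That means 7 intermediate landings.
Ramp run (horizontal) at 1:12: 2822 × 12 = 33864 mm.
7 intermediate landings contribute 7 × 1500 = 10500 mm.
Total developed length = 33864 + 10500 = 44364 mm.
= 44.36 m.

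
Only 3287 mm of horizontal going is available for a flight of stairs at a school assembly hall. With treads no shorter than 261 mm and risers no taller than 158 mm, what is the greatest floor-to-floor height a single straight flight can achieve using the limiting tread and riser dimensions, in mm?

2054 mm

Treads that fit: ⌊3287 / 261⌋ = 12.
Risers = treads + 1 = 13.
Maximum height = 13 × 158 = 2054 mm.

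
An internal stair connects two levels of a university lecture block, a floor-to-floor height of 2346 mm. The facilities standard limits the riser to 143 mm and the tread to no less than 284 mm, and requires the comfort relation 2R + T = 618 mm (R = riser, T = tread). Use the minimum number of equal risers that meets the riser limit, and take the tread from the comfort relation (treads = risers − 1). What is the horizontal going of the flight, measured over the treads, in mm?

2346 / 143 = 16.406 → round up to 17 risers.
R = 2346 ÷ 17 = 138 mm.
Tread T = 618 − 2 × 138 = 342 mm (≥ 284 mm).
Going = (17 − 1) × 342 = 5472 mm.

5472 mm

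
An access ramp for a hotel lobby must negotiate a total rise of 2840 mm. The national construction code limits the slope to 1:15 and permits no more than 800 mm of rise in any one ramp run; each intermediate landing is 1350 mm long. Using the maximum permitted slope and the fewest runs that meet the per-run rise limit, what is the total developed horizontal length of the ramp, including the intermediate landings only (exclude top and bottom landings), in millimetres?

⌈2840/800⌉ = 4 ramp runs. That means 3 intermediate landings.
Horizontal run for 2840 mm of rise at 1:15 is 2840 × 15 = 42600 mm.
3 intermediate landings contribute 3 × 1350 = 4050 mm.
Total developed length = 42600 + 4050 = 46650 mm.

46650 mm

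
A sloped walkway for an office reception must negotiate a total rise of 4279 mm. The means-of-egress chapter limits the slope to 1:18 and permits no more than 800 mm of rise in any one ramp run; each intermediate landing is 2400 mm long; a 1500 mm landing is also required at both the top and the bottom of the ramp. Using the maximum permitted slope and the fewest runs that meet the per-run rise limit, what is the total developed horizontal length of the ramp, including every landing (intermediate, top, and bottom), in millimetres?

⌈4279/800⌉ = 6 ramp runs. That means 5 intermediate landings.
Ramp run (horizontal) at 1:18: 4279 × 18 = 77022 mm.
Intermediate landings: 5 × 2400 = 12000 mm.
Top and bottom landings: 2 × 1500 = 3000 mm.
Total = 77022 + 12000 + 3000 = 92022 mm.

92022 mm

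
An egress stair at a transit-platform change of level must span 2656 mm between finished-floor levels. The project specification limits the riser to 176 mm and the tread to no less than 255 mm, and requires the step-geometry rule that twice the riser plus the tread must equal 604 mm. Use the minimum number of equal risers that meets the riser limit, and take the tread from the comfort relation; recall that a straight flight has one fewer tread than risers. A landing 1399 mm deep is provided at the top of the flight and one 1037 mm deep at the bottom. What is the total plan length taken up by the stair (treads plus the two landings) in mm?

6516 mm

At most 176 each: 2656/176 = 15.09, giving 16 risers.
Riser R = 2656 / 16 = 166 mm, within the 176 mm limit.
T = 604 − 2·166 = 272 mm, which satisfies the 255 mm minimum.
Going = (16 − 1) × 272 = 4080 mm.
Add landings: 4080 + 1399 + 1037 = 6516 mm.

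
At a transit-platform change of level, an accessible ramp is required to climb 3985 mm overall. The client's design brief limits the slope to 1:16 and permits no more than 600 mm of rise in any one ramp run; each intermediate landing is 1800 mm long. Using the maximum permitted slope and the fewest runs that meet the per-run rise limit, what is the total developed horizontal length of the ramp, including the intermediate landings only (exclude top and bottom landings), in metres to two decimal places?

74.56 m

At most 600 each: 3985/600 = 6.64, giving 7 ramp runs. That means 6 intermediate landings.
Horizontal run for 3985 mm of rise at 1:16 is 3985 × 16 = 63760 mm.
Intermediate landings: 6 × 1800 = 10800 mm.
Total developed length = 63760 + 10800 = 74560 mm.
= 74.56 m.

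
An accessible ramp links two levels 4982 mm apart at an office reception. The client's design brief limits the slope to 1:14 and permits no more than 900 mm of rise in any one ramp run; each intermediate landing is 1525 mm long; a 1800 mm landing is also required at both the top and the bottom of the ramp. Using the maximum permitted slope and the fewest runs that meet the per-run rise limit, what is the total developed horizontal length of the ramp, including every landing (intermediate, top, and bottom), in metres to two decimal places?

80.97 m

4982 / 900 = 5.54, so 6 ramp runs are needed. That means 5 intermediate landings.
Horizontal run for 4982 mm of rise at 1:14 is 4982 × 14 = 69748 mm.
5 intermediate landings contribute 5 × 1525 = 7625 mm.
Top and bottom landings: 2 × 1800 = 3600 mm.
Total = 69748 + 7625 + 3600 = 80973 mm.
= 80.97 m.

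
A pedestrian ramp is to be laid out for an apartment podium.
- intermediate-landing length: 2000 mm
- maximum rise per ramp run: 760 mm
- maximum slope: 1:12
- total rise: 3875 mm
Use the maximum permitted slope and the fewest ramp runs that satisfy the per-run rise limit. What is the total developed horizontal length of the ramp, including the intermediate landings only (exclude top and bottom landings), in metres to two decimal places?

56.50 m

3875 / 760 = 5.099 → round up to 6 ramp runs. That means 5 intermediate landings.
Ramp run (horizontal) at 1:12: 3875 × 12 = 46500 mm.
Intermediate landings: 5 × 2000 = 10000 mm.
Total developed length = 46500 + 10000 = 56500 mm.
= 56.50 m.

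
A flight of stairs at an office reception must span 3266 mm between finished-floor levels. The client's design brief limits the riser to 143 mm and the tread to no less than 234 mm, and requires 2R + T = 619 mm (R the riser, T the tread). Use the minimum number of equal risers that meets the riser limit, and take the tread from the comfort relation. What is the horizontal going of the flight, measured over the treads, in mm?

3266 / 143 = 22.839 → round up to 23 risers.
Riser R = 3266 / 23 = 142 mm, within the 143 mm limit.
From 2R + T = 619: T = 619 − 284 = 335 mm.
Treads = 23 − 1 = 22; going = 22 × 335 = 7370 mm.

7370 mm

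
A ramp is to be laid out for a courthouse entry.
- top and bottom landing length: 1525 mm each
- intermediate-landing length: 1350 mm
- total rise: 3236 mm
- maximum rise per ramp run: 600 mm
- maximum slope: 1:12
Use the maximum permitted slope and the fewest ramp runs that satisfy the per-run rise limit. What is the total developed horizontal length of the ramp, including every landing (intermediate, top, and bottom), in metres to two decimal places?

3236 / 600 = 5.393 → round up to 6 ramp runs. That means 5 intermediate landings.
Horizontal run for 3236 mm of rise at 1:12 is 3236 × 12 = 38832 mm.
5 intermediate landings contribute 5 × 1350 = 6750 mm.
Top and bottom landings: 2 × 1525 = 3050 mm.
Total = 38832 + 6750 + 3050 = 48632 mm.
= 48.63 m.

48.63 m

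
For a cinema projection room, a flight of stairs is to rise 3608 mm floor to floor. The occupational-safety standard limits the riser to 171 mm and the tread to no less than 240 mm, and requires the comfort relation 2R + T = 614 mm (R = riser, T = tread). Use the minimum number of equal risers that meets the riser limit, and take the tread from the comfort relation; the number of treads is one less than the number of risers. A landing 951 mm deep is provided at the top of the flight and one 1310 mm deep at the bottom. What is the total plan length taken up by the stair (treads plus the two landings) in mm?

At most 171 each: 3608/171 = 21.10, giving 22 risers.
R = 3608 ÷ 22 = 164 mm.
Tread T = 614 − 2 × 164 = 286 mm (≥ 240 mm).
22 risers give 21 treads; going = 21 × 286 = 6006 mm.
Enclosure = 6006 + 951 + 1310 = 8267 mm.

8267 mm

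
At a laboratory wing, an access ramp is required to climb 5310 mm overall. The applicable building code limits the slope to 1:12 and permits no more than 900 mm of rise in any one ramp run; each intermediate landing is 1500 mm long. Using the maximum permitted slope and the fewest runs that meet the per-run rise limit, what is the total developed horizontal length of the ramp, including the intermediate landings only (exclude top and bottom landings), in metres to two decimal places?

71.22 m

5310 / 900 = 5.900 → round up to 6 ramp runs. That means 5 intermediate landings.
Ramp run (horizontal) at 1:12: 5310 × 12 = 63720 mm.
5 intermediate landings contribute 5 × 1500 = 7500 mm.
Total developed length = 63720 + 7500 = 71220 mm.
= 71.22 m.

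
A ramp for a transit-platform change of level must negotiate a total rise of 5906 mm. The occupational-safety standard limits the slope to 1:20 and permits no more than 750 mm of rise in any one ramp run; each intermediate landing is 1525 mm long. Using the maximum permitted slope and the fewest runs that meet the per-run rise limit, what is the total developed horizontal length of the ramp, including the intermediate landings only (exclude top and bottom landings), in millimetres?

128795 mm

5906 / 750 = 7.87, so 8 ramp runs are needed. That means 7 intermediate landings.
Horizontal run for 5906 mm of rise at 1:20 is 5906 × 20 = 118120 mm.
Intermediate landings: 7 × 1525 = 10675 mm.
Total developed length = 118120 + 10675 = 128795 mm.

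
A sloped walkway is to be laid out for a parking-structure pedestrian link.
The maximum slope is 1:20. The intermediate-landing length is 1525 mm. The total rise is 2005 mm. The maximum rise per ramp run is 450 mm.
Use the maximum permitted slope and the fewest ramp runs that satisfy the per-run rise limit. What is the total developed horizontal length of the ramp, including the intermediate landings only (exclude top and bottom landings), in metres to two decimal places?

46.20 m

2005 / 450 = 4.456 → round up to 5 ramp runs. That means 4 intermediate landings.
Horizontal run for 2005 mm of rise at 1:20 is 2005 × 20 = 40100 mm.
4 intermediate landings contribute 4 × 1525 = 6100 mm.
Developed length = 40100 + 6100 = 46200 mm.
= 46.20 m.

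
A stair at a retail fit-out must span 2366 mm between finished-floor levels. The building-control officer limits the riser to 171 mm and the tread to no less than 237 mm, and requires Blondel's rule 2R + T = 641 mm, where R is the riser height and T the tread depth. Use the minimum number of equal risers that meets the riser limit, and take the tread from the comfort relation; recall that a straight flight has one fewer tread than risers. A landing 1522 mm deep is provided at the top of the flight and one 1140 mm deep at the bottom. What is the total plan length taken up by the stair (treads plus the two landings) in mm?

6601 mm

⌈2366/171⌉ = 14 risers.
R = 2366 ÷ 14 = 169 mm.
Tread T = 641 − 2 × 169 = 303 mm (≥ 237 mm).
Going = (14 − 1) × 303 = 3939 mm.
Enclosure = 3939 + 1522 + 1140 = 6601 mm.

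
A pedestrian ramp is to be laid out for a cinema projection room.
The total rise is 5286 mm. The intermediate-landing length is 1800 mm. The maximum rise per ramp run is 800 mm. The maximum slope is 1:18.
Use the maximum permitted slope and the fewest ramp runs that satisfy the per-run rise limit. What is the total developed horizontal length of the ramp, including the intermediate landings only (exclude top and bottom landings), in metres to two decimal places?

105.95 m

5286 / 800 = 6.607 → round up to 7 ramp runs. That means 6 intermediate landings.
Horizontal run for 5286 mm of rise at 1:18 is 5286 × 18 = 95148 mm.
Intermediate landings: 6 × 1800 = 10800 mm.
Developed length = 95148 + 10800 = 105948 mm.
= 105.95 m.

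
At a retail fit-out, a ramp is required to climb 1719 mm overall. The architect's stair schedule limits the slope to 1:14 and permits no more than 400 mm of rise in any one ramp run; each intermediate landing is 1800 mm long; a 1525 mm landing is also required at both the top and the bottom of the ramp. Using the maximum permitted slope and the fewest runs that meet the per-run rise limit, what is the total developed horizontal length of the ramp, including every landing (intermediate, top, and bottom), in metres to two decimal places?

34.32 m

1719 / 400 = 4.298 → round up to 5 ramp runs. That means 4 intermediate landings.
Ramp run (horizontal) at 1:14: 1719 × 14 = 24066 mm.
Intermediate landings: 4 × 1800 = 7200 mm.
Top and bottom landings: 2 × 1525 = 3050 mm.
Total = 24066 + 7200 + 3050 = 34316 mm.
= 34.32 m.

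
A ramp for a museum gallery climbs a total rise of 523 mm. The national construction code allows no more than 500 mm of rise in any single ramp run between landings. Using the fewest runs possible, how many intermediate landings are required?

1 intermediate landings

523 / 500 = 1.05, so 2 ramp runs are needed.
2 runs are separated by 1 intermediate landings.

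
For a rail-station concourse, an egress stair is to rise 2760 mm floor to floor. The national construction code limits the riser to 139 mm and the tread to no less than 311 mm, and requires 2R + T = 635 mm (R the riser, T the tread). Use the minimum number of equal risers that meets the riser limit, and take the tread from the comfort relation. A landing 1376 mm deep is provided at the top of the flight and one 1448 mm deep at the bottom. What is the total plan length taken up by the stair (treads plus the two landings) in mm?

At most 139 each: 2760/139 = 19.86, giving 20 risers.
Riser R = 2760 / 20 = 138 mm, within the 139 mm limit.
From 2R + T = 635: T = 635 − 276 = 359 mm.
20 risers give 19 treads; going = 19 × 359 = 6821 mm.
Add landings: 6821 + 1376 + 1448 = 9645 mm.

9645 mm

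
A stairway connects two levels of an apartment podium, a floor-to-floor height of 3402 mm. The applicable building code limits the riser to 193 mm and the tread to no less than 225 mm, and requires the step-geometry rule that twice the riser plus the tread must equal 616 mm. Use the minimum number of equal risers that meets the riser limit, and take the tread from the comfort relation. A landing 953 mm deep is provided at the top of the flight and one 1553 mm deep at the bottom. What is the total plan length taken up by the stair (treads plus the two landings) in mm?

6552 mm

3402 / 193 = 17.63, so 18 risers are needed.
R = 3402 ÷ 18 = 189 mm.
From 2R + T = 616: T = 616 − 378 = 238 mm.
Going = (18 − 1) × 238 = 4046 mm.
Add landings: 4046 + 953 + 1553 = 6552 mm.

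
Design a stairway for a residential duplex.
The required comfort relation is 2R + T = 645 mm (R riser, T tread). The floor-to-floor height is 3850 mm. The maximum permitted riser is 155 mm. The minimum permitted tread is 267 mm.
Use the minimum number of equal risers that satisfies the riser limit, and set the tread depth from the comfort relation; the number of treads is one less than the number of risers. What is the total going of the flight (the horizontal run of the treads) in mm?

3850 / 155 = 24.839 → round up to 25 risers.
Riser R = 3850 / 25 = 154 mm, within the 155 mm limit.
Tread T = 645 − 2 × 154 = 337 mm (≥ 267 mm).
Going = (25 − 1) × 337 = 8088 mm.

8088 mm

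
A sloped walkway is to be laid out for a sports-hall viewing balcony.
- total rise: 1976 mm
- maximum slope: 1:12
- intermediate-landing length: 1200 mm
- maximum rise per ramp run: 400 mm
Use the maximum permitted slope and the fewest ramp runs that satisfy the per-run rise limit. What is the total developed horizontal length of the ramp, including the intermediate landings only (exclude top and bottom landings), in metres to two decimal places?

28.51 m

1976 / 400 = 4.94, so 5 ramp runs are needed. That means 4 intermediate landings.
Horizontal run for 1976 mm of rise at 1:12 is 1976 × 12 = 23712 mm.
Intermediate landings: 4 × 1200 = 4800 mm.
Total developed length = 23712 + 4800 = 28512 mm.
= 28.51 m.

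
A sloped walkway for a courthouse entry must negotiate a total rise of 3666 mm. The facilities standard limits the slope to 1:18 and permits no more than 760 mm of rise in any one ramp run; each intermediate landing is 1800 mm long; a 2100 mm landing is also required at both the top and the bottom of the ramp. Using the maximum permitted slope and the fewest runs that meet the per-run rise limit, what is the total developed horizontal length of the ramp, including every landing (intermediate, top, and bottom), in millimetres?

3666 / 760 = 4.824 → round up to 5 ramp runs. That means 4 intermediate landings.
Horizontal run for 3666 mm of rise at 1:18 is 3666 × 18 = 65988 mm.
4 intermediate landings contribute 4 × 1800 = 7200 mm.
Top and bottom landings: 2 × 2100 = 4200 mm.
Total = 65988 + 7200 + 4200 = 77388 mm.

77388 mm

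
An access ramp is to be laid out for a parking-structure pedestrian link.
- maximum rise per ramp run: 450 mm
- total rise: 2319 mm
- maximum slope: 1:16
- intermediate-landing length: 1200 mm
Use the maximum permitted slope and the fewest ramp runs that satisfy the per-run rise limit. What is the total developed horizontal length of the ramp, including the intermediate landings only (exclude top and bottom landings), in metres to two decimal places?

2319 / 450 = 5.15, so 6 ramp runs are needed. That means 5 intermediate landings.
Ramp run (horizontal) at 1:16: 2319 × 16 = 37104 mm.
Intermediate landings: 5 × 1200 = 6000 mm.
Total developed length = 37104 + 6000 = 43104 mm.
= 43.10 m.

43.10 m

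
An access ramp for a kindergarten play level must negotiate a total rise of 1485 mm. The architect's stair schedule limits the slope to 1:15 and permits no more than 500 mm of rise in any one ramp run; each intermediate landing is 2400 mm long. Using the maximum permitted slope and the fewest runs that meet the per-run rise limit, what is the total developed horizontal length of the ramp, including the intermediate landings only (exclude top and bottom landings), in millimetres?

1485 / 500 = 2.970 → round up to 3 ramp runs. That means 2 intermediate landings.
Horizontal run for 1485 mm of rise at 1:15 is 1485 × 15 = 22275 mm.
Intermediate landings: 2 × 2400 = 4800 mm.
Total developed length = 22275 + 4800 = 27075 mm.

27075 mm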